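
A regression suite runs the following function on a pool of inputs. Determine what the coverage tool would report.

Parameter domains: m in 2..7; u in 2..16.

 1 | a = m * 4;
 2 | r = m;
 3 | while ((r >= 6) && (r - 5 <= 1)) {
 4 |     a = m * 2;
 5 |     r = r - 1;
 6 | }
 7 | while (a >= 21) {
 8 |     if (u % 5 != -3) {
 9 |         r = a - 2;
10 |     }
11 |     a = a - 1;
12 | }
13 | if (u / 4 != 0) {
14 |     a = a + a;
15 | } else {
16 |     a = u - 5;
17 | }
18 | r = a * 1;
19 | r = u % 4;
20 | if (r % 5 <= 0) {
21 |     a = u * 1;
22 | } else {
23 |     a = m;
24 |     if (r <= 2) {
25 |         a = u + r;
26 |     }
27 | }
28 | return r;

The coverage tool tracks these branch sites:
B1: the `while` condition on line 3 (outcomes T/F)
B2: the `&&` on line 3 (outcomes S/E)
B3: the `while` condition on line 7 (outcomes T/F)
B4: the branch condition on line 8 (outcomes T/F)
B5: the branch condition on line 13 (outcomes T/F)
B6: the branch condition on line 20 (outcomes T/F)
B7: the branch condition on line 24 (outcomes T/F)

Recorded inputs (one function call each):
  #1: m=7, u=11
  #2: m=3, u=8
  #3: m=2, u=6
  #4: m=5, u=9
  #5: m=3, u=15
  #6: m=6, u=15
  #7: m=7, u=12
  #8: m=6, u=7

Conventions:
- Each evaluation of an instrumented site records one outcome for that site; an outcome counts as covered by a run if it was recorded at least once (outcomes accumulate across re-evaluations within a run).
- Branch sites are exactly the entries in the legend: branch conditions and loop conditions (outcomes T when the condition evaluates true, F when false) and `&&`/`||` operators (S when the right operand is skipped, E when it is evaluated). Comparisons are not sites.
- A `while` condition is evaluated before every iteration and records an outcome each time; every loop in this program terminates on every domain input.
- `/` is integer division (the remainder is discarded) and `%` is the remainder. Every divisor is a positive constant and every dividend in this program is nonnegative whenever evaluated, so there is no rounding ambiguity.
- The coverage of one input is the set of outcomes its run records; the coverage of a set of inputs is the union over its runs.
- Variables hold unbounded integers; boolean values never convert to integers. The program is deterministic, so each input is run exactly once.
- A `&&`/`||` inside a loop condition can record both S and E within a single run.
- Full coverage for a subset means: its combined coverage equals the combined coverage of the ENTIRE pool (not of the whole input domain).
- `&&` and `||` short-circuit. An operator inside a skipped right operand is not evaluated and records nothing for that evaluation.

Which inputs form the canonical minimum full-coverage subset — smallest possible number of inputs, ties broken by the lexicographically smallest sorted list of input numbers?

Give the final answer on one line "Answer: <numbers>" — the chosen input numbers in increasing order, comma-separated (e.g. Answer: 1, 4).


run #1 (m=7, u=11) runs B2->E, B1->F, B3->T, B4->T, B3->T, B4->T, B3->T, B4->T, B3->T, B4->T, B3->T, B4->T, B3->T, B4->T, ...; records B1=F, B2=E, B3=T, B3=F, B4=T, B5=T, B6=F, B7=F
run #2 (m=3, u=8) runs B2->S, B1->F, B3->F, B5->T, B6->T; records B1=F, B2=S, B3=F, B5=T, B6=T
run #3 (m=2, u=6) runs B2->S, B1->F, B3->F, B5->T, B6->F, B7->T; records B1=F, B2=S, B3=F, B5=T, B6=F, B7=T
run #4 (m=5, u=9) runs B2->S, B1->F, B3->F, B5->T, B6->F, B7->T; records B1=F, B2=S, B3=F, B5=T, B6=F, B7=T
run #5 (m=3, u=15) runs B2->S, B1->F, B3->F, B5->T, B6->F, B7->F; records B1=F, B2=S, B3=F, B5=T, B6=F, B7=F
run #6 (m=6, u=15) runs B2->E, B1->T, B2->S, B1->F, B3->F, B5->T, B6->F, B7->F; records B1=T, B1=F, B2=S, B2=E, B3=F, B5=T, B6=F, B7=F
run #7 (m=7, u=12) runs B2->E, B1->F, B3->T, B4->T, B3->T, B4->T, B3->T, B4->T, B3->T, B4->T, B3->T, B4->T, B3->T, B4->T, ...; records B1=F, B2=E, B3=T, B3=F, B4=T, B5=T, B6=T
run #8 (m=6, u=7) runs B2->E, B1->T, B2->S, B1->F, B3->F, B5->T, B6->F, B7->F; records B1=T, B1=F, B2=S, B2=E, B3=F, B5=T, B6=F, B7=F
union over all inputs: B1=T, B1=F, B2=S, B2=E, B3=T, B3=F, B4=T, B5=T, B6=T, B6=F, B7=T, B7=F (12 outcomes)
size 1 is not enough: best union over all size-1 subsets is 8/12
size 2 is not enough: best union over all size-2 subsets is 11/12
size 3: inputs {3, 6, 7} cover all 12 outcomes, and no lexicographically smaller subset of this size does
Answer: 3, 6, 7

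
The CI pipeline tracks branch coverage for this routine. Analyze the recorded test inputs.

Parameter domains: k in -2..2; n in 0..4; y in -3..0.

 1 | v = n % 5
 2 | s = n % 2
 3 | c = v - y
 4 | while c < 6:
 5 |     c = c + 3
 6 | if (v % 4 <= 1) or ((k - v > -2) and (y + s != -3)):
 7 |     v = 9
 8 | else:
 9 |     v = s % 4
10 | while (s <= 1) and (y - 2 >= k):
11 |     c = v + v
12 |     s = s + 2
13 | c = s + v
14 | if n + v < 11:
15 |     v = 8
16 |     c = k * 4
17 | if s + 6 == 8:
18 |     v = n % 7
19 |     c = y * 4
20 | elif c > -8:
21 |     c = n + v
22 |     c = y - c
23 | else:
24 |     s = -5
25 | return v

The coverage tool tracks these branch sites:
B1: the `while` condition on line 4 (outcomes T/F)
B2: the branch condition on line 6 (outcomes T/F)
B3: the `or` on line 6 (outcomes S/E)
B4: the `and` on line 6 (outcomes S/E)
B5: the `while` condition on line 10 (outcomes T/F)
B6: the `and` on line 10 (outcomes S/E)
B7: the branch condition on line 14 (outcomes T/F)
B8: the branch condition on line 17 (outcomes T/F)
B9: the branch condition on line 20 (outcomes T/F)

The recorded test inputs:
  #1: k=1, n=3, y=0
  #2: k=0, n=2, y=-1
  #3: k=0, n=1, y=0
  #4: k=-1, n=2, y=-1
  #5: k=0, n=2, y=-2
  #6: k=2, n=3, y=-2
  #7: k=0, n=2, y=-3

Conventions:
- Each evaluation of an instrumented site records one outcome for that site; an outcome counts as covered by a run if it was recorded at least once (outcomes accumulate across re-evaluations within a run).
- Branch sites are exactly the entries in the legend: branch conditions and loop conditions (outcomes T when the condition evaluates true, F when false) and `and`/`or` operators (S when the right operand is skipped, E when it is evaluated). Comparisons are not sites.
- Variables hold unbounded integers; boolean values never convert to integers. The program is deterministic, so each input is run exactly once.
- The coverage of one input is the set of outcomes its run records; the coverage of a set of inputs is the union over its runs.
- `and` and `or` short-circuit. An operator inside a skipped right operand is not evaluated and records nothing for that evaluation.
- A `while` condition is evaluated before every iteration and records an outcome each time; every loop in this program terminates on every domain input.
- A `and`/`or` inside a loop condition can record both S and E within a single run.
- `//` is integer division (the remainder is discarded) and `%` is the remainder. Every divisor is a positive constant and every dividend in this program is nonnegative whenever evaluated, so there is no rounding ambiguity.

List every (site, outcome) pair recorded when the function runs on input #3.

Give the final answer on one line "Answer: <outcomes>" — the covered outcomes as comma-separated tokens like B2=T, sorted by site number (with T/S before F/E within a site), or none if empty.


Tracing the run of input #3 (k=0, n=1, y=0):
  B1->T, B1->T, B1->F, B3->S, B2->T, B6->E, B5->F, B7->T, B8->F, B9->T
collecting distinct outcomes: B1=T, B1=F, B2=T, B3=S, B5=F, B6=E, B7=T, B8=F, B9=T
Answer: B1=T, B1=F, B2=T, B3=S, B5=F, B6=E, B7=T, B8=F, B9=T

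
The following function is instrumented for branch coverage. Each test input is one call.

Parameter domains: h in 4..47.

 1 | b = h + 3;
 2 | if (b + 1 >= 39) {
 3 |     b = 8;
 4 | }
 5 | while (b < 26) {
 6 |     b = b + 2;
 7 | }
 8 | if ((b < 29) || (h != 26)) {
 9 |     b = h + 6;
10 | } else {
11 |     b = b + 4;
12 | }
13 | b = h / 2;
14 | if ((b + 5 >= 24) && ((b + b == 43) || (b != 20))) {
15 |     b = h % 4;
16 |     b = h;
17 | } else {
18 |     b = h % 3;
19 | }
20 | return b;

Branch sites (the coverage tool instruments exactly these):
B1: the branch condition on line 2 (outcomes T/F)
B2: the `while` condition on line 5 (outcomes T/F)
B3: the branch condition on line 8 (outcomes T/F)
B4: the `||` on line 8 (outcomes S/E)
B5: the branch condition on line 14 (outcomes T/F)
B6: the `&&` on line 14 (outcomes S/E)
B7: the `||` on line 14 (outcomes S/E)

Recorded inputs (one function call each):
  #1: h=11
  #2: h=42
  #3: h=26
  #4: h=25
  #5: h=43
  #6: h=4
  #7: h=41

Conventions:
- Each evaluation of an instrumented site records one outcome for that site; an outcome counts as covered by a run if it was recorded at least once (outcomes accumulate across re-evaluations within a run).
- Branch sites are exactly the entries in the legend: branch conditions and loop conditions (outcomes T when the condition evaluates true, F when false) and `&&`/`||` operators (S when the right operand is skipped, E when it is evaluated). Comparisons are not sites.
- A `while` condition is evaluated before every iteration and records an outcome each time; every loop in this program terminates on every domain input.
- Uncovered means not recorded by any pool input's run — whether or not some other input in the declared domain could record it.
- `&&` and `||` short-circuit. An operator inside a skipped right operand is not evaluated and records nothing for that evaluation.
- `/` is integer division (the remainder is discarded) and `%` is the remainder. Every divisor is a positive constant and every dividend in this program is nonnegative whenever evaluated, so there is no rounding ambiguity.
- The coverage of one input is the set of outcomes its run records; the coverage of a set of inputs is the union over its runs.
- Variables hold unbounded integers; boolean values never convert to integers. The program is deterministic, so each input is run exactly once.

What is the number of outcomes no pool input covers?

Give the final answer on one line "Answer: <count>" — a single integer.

input #1, h=11: events B1->F, B2->T, B2->T, B2->T, B2->T, B2->T, B2->T, B2->F, B4->S, B3->T, B6->S, B5->F; outcomes B1=F, B2=T, B2=F, B3=T, B4=S, B5=F, B6=S
input #2, h=42: events B1->T, B2->T, B2->T, B2->T, B2->T, B2->T, B2->T, B2->T, B2->T, B2->T, B2->F, B4->S, B3->T, B6->E, ...; outcomes B1=T, B2=T, B2=F, B3=T, B4=S, B5=T, B6=E, B7=E
input #3, h=26: events B1->F, B2->F, B4->E, B3->F, B6->S, B5->F; outcomes B1=F, B2=F, B3=F, B4=E, B5=F, B6=S
input #4, h=25: events B1->F, B2->F, B4->S, B3->T, B6->S, B5->F; outcomes B1=F, B2=F, B3=T, B4=S, B5=F, B6=S
input #5, h=43: events B1->T, B2->T, B2->T, B2->T, B2->T, B2->T, B2->T, B2->T, B2->T, B2->T, B2->F, B4->S, B3->T, B6->E, ...; outcomes B1=T, B2=T, B2=F, B3=T, B4=S, B5=T, B6=E, B7=E
input #6, h=4: events B1->F, B2->T, B2->T, B2->T, B2->T, B2->T, B2->T, B2->T, B2->T, B2->T, B2->T, B2->F, B4->S, B3->T, ...; outcomes B1=F, B2=T, B2=F, B3=T, B4=S, B5=F, B6=S
input #7, h=41: events B1->T, B2->T, B2->T, B2->T, B2->T, B2->T, B2->T, B2->T, B2->T, B2->T, B2->F, B4->S, B3->T, B6->E, ...; outcomes B1=T, B2=T, B2=F, B3=T, B4=S, B5=F, B6=E, B7=E
union over the pool: B1=T, B1=F, B2=T, B2=F, B3=T, B3=F, B4=S, B4=E, B5=T, B5=F, B6=S, B6=E, B7=E
uncovered (1 of 14): B7=S

Answer: 1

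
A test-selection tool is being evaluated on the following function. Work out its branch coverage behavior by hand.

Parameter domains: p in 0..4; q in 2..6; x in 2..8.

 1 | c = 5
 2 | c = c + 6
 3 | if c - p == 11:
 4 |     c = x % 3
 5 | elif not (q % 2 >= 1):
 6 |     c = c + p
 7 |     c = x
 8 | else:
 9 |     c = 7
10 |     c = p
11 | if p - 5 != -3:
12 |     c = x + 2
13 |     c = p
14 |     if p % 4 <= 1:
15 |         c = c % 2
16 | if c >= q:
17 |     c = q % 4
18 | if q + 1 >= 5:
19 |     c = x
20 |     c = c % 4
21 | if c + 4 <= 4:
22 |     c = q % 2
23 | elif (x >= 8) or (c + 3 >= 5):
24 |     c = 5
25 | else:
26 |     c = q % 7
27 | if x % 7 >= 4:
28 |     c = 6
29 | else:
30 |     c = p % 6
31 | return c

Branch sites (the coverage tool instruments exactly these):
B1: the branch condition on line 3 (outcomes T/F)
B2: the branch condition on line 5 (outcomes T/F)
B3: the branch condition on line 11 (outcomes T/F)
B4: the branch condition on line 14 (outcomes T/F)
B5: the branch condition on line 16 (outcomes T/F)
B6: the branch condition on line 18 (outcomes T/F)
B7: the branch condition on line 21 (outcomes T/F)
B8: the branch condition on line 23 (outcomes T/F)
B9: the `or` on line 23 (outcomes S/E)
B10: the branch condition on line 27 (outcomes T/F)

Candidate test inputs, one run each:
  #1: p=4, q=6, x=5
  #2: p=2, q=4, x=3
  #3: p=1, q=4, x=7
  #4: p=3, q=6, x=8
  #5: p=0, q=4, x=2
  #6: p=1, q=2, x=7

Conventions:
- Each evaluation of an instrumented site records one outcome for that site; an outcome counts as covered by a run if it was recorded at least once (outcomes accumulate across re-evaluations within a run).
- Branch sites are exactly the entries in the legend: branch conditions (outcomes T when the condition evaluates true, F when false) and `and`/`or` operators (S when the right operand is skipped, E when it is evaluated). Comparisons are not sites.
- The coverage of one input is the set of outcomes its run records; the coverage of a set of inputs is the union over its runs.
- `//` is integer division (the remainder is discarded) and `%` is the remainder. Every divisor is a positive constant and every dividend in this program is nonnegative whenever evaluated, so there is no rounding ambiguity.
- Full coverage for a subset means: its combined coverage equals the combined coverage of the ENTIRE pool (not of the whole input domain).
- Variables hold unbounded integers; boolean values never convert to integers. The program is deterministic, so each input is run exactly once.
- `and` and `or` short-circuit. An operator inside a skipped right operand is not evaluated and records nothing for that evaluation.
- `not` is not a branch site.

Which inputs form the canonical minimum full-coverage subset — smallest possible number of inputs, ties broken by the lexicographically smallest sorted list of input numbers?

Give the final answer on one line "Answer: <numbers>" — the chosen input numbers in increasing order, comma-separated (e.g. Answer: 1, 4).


input #1, p=4, q=6, x=5: outcomes B1=F, B2=T, B3=T, B4=T, B5=F, B6=T, B7=F, B8=F, B9=E, B10=T
input #2, p=2, q=4, x=3: outcomes B1=F, B2=T, B3=F, B5=F, B6=T, B7=F, B8=T, B9=E, B10=F
input #3, p=1, q=4, x=7: outcomes B1=F, B2=T, B3=T, B4=T, B5=F, B6=T, B7=F, B8=T, B9=E, B10=F
input #4, p=3, q=6, x=8: outcomes B1=F, B2=T, B3=T, B4=F, B5=F, B6=T, B7=T, B10=F
input #5, p=0, q=4, x=2: outcomes B1=T, B3=T, B4=T, B5=F, B6=T, B7=F, B8=T, B9=E, B10=F
input #6, p=1, q=2, x=7: outcomes B1=F, B2=T, B3=T, B4=T, B5=F, B6=F, B7=F, B8=F, B9=E, B10=F
pool-wide coverage (17 outcomes): B1=T, B1=F, B2=T, B3=T, B3=F, B4=T, B4=F, B5=F, B6=T, B6=F, B7=T, B7=F, B8=T, B8=F, B9=E, B10=T, B10=F
no size-1 subset reaches all 17 outcomes (best union: 10/17)
no size-2 subset reaches all 17 outcomes (best union: 13/17)
no size-3 subset reaches all 17 outcomes (best union: 15/17)
no size-4 subset reaches all 17 outcomes (best union: 16/17)
inputs {1, 2, 4, 5, 6} (size 5) cover everything; no size-5 subset with a lexicographically smaller index list covers all 17
Answer: 1, 2, 4, 5, 6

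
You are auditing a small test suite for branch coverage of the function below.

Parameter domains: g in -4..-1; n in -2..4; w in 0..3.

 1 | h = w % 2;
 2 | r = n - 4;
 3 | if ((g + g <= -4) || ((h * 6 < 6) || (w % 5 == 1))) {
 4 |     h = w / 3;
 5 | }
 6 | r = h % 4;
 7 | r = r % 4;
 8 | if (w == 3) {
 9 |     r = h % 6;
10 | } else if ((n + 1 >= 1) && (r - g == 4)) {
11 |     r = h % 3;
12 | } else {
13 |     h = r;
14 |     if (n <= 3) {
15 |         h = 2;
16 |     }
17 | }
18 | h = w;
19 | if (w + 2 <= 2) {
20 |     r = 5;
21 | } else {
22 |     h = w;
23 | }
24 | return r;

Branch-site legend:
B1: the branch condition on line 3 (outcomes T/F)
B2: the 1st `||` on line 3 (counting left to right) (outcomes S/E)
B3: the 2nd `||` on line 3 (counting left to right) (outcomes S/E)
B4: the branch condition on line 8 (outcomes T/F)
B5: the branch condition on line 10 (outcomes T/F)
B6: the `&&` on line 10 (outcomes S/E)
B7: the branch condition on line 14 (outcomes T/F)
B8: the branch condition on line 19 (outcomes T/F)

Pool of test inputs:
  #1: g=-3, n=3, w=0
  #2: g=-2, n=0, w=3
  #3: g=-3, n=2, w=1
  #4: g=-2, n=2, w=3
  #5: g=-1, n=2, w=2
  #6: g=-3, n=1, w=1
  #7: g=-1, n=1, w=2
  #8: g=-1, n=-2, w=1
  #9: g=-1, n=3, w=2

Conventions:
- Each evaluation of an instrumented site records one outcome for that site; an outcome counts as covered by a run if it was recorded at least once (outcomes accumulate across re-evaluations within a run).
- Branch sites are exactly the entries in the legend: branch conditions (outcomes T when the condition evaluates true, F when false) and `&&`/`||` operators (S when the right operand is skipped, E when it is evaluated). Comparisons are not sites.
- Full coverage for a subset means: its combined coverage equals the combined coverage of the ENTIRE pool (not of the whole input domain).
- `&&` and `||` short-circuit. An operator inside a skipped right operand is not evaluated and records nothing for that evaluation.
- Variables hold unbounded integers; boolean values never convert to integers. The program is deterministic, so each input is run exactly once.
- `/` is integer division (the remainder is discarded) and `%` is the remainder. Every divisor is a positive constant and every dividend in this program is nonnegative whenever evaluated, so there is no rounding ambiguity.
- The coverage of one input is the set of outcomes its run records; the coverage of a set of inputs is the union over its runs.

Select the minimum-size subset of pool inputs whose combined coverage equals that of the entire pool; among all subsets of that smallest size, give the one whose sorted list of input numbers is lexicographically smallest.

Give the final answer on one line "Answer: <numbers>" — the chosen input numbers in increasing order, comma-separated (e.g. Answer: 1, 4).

#1 (g=-3, n=3, w=0) -> B2->S, B1->T, B4->F, B6->E, B5->F, B7->T, B8->T; covered: B1=T, B2=S, B4=F, B5=F, B6=E, B7=T, B8=T
#2 (g=-2, n=0, w=3) -> B2->S, B1->T, B4->T, B8->F; covered: B1=T, B2=S, B4=T, B8=F
#3 (g=-3, n=2, w=1) -> B2->S, B1->T, B4->F, B6->E, B5->F, B7->T, B8->F; covered: B1=T, B2=S, B4=F, B5=F, B6=E, B7=T, B8=F
#4 (g=-2, n=2, w=3) -> B2->S, B1->T, B4->T, B8->F; covered: B1=T, B2=S, B4=T, B8=F
#5 (g=-1, n=2, w=2) -> B2->E, B3->S, B1->T, B4->F, B6->E, B5->F, B7->T, B8->F; covered: B1=T, B2=E, B3=S, B4=F, B5=F, B6=E, B7=T, B8=F
#6 (g=-3, n=1, w=1) -> B2->S, B1->T, B4->F, B6->E, B5->F, B7->T, B8->F; covered: B1=T, B2=S, B4=F, B5=F, B6=E, B7=T, B8=F
#7 (g=-1, n=1, w=2) -> B2->E, B3->S, B1->T, B4->F, B6->E, B5->F, B7->T, B8->F; covered: B1=T, B2=E, B3=S, B4=F, B5=F, B6=E, B7=T, B8=F
#8 (g=-1, n=-2, w=1) -> B2->E, B3->E, B1->T, B4->F, B6->S, B5->F, B7->T, B8->F; covered: B1=T, B2=E, B3=E, B4=F, B5=F, B6=S, B7=T, B8=F
#9 (g=-1, n=3, w=2) -> B2->E, B3->S, B1->T, B4->F, B6->E, B5->F, B7->T, B8->F; covered: B1=T, B2=E, B3=S, B4=F, B5=F, B6=E, B7=T, B8=F
the full pool covers 13 outcomes: B1=T, B2=S, B2=E, B3=S, B3=E, B4=T, B4=F, B5=F, B6=S, B6=E, B7=T, B8=T, B8=F
checked all size-1 subsets: none covers 13 outcomes (max 8/13)
checked all size-2 subsets: none covers 13 outcomes (max 11/13)
checked all size-3 subsets: none covers 13 outcomes (max 12/13)
the canonical winner is {1, 2, 5, 8}: size 4, full 13-outcome coverage, earliest index list among size-4 covers

Answer: 1, 2, 5, 8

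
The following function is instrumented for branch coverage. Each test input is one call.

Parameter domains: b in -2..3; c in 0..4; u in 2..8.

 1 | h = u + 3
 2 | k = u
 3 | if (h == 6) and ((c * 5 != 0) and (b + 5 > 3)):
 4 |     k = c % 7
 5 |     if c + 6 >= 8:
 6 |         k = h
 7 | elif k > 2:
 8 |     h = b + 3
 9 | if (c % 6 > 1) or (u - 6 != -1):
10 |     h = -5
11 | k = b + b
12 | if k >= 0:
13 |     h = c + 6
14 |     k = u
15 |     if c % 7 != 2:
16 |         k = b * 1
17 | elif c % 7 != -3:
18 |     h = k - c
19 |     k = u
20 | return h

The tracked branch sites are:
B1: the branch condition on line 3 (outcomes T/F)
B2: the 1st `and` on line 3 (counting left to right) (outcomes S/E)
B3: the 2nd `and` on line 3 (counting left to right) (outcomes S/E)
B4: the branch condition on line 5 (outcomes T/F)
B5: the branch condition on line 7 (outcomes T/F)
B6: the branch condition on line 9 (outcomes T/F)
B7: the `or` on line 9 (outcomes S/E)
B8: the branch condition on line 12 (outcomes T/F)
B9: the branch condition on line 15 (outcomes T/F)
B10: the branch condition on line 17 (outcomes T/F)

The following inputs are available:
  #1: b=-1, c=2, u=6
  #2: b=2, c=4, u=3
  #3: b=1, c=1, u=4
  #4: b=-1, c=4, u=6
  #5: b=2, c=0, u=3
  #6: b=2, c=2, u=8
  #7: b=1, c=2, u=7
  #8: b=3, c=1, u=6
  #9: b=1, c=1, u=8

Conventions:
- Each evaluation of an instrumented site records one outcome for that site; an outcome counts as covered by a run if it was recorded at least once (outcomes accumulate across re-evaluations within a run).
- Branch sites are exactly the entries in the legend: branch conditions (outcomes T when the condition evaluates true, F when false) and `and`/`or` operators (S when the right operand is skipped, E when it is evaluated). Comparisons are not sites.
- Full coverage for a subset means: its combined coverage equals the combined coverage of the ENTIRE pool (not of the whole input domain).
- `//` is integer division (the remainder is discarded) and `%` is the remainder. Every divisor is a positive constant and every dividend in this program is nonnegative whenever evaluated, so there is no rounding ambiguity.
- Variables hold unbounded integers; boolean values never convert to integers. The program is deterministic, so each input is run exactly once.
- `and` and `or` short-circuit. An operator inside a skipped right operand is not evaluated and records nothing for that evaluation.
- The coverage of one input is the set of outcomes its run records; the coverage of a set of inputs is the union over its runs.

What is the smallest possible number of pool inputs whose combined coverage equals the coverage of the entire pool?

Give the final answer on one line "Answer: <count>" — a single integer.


test 1 (b=-1, c=2, u=6) hits B1=F, B2=S, B5=T, B6=T, B7=S, B8=F, B10=T
test 2 (b=2, c=4, u=3) hits B1=T, B2=E, B3=E, B4=T, B6=T, B7=S, B8=T, B9=T
test 3 (b=1, c=1, u=4) hits B1=F, B2=S, B5=T, B6=T, B7=E, B8=T, B9=T
test 4 (b=-1, c=4, u=6) hits B1=F, B2=S, B5=T, B6=T, B7=S, B8=F, B10=T
test 5 (b=2, c=0, u=3) hits B1=F, B2=E, B3=S, B5=T, B6=T, B7=E, B8=T, B9=T
test 6 (b=2, c=2, u=8) hits B1=F, B2=S, B5=T, B6=T, B7=S, B8=T, B9=F
test 7 (b=1, c=2, u=7) hits B1=F, B2=S, B5=T, B6=T, B7=S, B8=T, B9=F
test 8 (b=3, c=1, u=6) hits B1=F, B2=S, B5=T, B6=T, B7=E, B8=T, B9=T
test 9 (b=1, c=1, u=8) hits B1=F, B2=S, B5=T, B6=T, B7=E, B8=T, B9=T
the full pool covers 16 outcomes: B1=T, B1=F, B2=S, B2=E, B3=S, B3=E, B4=T, B5=T, B6=T, B7=S, B7=E, B8=T, B8=F, B9=T, B9=F, B10=T
size 1 is not enough: best union over all size-1 subsets is 8/16
size 2 is not enough: best union over all size-2 subsets is 13/16
size 3 is not enough: best union over all size-3 subsets is 15/16
at size 4, {1, 2, 5, 6} reaches all 16 outcomes; every lexicographically earlier size-4 subset fails
Answer: 4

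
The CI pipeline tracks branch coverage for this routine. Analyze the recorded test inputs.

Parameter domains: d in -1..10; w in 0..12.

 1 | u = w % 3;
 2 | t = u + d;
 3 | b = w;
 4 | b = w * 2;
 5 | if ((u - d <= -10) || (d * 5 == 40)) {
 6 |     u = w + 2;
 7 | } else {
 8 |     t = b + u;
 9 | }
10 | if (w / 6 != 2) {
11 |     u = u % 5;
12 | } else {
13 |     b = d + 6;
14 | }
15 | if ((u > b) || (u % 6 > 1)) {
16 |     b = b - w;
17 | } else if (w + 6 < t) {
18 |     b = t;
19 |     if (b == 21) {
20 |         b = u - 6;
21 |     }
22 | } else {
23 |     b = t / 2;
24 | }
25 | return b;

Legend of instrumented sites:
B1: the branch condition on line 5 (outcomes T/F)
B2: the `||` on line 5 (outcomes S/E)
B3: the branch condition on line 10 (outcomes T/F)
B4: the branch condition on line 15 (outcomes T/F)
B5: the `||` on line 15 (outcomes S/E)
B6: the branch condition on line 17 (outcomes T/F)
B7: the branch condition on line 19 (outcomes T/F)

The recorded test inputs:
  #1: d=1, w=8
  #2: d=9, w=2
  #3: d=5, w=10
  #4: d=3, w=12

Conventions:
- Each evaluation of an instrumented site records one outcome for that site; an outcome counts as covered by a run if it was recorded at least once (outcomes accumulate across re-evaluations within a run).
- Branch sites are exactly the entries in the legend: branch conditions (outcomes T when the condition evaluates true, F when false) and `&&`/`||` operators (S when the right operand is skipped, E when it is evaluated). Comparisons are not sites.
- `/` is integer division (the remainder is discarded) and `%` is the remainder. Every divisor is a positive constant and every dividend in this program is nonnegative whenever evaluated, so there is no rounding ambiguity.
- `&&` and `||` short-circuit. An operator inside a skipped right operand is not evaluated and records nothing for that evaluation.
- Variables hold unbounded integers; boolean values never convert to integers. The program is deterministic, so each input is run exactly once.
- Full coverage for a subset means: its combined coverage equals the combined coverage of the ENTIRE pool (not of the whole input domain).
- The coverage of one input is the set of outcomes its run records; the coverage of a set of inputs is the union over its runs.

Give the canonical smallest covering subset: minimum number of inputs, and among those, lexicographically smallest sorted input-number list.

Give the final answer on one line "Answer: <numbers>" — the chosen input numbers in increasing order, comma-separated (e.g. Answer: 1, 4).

input #1 (d=1, w=8): events B2->E, B1->F, B3->T, B5->E, B4->T; covers B1=F, B2=E, B3=T, B4=T, B5=E
input #2 (d=9, w=2): events B2->E, B1->F, B3->T, B5->E, B4->T; covers B1=F, B2=E, B3=T, B4=T, B5=E
input #3 (d=5, w=10): events B2->E, B1->F, B3->T, B5->E, B4->F, B6->T, B7->T; covers B1=F, B2=E, B3=T, B4=F, B5=E, B6=T, B7=T
input #4 (d=3, w=12): events B2->E, B1->F, B3->F, B5->E, B4->F, B6->T, B7->F; covers B1=F, B2=E, B3=F, B4=F, B5=E, B6=T, B7=F
union over all inputs: B1=F, B2=E, B3=T, B3=F, B4=T, B4=F, B5=E, B6=T, B7=T, B7=F (10 outcomes)
checked all size-1 subsets: none covers 10 outcomes (max 7/10)
checked all size-2 subsets: none covers 10 outcomes (max 9/10)
size 3: inputs {1, 3, 4} cover all 10 outcomes, and no lexicographically smaller subset of this size does

Answer: 1, 3, 4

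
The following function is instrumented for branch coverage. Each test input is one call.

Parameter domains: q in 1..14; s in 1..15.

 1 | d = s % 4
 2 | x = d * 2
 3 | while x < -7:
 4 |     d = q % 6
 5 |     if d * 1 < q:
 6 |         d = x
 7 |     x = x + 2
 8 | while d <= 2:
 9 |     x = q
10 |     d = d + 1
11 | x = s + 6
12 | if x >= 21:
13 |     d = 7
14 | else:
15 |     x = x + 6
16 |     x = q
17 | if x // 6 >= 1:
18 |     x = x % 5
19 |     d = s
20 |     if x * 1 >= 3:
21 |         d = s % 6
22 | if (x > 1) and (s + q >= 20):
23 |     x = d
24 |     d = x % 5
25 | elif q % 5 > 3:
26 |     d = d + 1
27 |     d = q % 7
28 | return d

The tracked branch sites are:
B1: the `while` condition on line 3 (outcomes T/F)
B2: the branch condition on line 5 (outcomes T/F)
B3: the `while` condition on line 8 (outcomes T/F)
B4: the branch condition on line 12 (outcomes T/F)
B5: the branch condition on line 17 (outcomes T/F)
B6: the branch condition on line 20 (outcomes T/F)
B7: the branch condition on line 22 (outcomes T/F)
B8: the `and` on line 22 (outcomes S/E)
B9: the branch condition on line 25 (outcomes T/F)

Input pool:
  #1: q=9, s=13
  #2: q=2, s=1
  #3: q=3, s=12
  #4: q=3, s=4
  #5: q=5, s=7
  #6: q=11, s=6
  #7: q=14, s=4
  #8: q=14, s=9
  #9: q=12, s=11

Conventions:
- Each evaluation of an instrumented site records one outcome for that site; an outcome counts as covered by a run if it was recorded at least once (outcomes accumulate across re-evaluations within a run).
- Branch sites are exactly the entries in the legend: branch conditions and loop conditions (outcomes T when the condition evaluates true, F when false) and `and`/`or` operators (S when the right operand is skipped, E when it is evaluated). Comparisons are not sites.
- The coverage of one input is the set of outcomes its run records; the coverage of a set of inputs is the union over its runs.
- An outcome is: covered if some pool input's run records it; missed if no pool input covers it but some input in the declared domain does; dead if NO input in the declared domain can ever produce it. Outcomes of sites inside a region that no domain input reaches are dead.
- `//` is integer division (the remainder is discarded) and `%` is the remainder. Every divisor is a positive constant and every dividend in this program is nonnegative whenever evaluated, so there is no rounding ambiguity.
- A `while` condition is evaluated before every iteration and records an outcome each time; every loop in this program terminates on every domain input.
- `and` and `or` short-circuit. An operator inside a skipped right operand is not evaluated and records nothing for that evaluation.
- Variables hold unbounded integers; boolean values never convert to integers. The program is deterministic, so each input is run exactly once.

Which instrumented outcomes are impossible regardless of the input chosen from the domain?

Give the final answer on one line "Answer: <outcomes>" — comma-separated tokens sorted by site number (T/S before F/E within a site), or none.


checking every outcome against all 210 domain inputs:
  B1=T: never recorded by any domain input -> dead
  B2=T: never recorded by any domain input -> dead
  B2=F: never recorded by any domain input -> dead
  reachable outcomes have witnesses, e.g. B1=F (e.g. q=1, s=1), B3=T (e.g. q=1, s=1), B3=F (e.g. q=1, s=1), B4=T (e.g. q=1, s=15)
Answer: B1=T, B2=T, B2=F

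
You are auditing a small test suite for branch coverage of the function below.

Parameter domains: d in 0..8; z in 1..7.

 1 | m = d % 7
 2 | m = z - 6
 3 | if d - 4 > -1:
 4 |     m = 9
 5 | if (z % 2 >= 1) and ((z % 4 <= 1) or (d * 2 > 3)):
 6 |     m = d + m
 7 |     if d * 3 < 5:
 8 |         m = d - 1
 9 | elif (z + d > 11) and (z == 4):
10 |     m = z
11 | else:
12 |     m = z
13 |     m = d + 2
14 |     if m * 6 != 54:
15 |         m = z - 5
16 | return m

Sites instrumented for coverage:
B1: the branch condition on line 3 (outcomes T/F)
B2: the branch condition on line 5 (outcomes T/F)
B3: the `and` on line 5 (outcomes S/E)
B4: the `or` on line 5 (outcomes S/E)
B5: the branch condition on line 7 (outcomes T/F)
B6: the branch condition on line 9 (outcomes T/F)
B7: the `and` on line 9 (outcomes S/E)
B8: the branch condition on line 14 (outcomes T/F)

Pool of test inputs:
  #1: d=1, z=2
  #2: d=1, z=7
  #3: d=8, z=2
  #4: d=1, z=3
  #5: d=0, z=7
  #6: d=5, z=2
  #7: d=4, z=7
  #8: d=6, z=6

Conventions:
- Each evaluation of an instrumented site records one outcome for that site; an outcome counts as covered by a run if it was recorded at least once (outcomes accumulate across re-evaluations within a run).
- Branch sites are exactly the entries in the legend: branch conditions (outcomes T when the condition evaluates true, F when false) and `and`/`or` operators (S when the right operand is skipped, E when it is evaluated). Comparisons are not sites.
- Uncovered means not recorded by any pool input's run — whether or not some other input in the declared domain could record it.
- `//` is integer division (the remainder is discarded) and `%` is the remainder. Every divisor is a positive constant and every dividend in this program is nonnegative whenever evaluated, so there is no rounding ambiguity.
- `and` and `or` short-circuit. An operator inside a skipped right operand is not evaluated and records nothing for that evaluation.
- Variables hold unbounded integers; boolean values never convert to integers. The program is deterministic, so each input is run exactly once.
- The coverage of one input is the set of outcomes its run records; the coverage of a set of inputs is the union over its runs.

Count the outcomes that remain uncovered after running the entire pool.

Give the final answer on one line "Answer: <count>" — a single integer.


input #1 (d=1, z=2): events B1->F, B3->S, B2->F, B7->S, B6->F, B8->T; covers B1=F, B2=F, B3=S, B6=F, B7=S, B8=T
input #2 (d=1, z=7): events B1->F, B3->E, B4->E, B2->F, B7->S, B6->F, B8->T; covers B1=F, B2=F, B3=E, B4=E, B6=F, B7=S, B8=T
input #3 (d=8, z=2): events B1->T, B3->S, B2->F, B7->S, B6->F, B8->T; covers B1=T, B2=F, B3=S, B6=F, B7=S, B8=T
input #4 (d=1, z=3): events B1->F, B3->E, B4->E, B2->F, B7->S, B6->F, B8->T; covers B1=F, B2=F, B3=E, B4=E, B6=F, B7=S, B8=T
input #5 (d=0, z=7): events B1->F, B3->E, B4->E, B2->F, B7->S, B6->F, B8->T; covers B1=F, B2=F, B3=E, B4=E, B6=F, B7=S, B8=T
input #6 (d=5, z=2): events B1->T, B3->S, B2->F, B7->S, B6->F, B8->T; covers B1=T, B2=F, B3=S, B6=F, B7=S, B8=T
input #7 (d=4, z=7): events B1->T, B3->E, B4->E, B2->T, B5->F; covers B1=T, B2=T, B3=E, B4=E, B5=F
input #8 (d=6, z=6): events B1->T, B3->S, B2->F, B7->E, B6->F, B8->T; covers B1=T, B2=F, B3=S, B6=F, B7=E, B8=T
union over the pool: B1=T, B1=F, B2=T, B2=F, B3=S, B3=E, B4=E, B5=F, B6=F, B7=S, B7=E, B8=T
uncovered (4 of 16): B4=S, B5=T, B6=T, B8=F
Answer: 4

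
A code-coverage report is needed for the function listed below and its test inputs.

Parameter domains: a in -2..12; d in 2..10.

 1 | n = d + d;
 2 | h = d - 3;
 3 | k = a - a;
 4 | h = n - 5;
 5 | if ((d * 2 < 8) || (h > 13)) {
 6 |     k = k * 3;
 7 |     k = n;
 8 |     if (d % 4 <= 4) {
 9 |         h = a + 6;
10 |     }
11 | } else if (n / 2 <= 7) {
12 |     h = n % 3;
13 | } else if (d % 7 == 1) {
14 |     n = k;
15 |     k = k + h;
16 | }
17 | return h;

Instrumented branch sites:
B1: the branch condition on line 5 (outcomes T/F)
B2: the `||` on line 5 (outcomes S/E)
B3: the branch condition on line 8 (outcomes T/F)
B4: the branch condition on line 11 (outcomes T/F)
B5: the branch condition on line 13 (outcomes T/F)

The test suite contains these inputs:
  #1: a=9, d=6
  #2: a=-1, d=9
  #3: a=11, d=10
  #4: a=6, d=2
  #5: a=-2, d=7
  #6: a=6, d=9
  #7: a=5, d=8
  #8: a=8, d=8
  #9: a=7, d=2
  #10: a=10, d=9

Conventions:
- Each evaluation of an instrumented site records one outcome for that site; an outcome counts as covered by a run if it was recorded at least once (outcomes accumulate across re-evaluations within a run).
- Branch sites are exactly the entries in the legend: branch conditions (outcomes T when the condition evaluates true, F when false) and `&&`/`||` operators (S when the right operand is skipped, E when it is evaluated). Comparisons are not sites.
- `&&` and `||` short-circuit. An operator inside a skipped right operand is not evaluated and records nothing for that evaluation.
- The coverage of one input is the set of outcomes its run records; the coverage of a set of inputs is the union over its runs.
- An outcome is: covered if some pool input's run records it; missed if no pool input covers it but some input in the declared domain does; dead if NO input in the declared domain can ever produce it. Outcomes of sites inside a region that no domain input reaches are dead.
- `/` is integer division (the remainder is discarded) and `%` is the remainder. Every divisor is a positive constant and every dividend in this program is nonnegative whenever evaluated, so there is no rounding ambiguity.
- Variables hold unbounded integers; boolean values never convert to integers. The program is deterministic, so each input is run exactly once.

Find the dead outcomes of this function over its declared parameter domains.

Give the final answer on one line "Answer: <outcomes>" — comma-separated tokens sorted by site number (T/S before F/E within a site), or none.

sweeping the full domain (135 inputs) for each outcome:
  B3=F: no domain input ever produces it -> dead
  reachable outcomes have witnesses, e.g. B1=T (e.g. a=-2, d=2), B1=F (e.g. a=-2, d=4), B2=S (e.g. a=-2, d=2), B2=E (e.g. a=-2, d=4)

Answer: B3=F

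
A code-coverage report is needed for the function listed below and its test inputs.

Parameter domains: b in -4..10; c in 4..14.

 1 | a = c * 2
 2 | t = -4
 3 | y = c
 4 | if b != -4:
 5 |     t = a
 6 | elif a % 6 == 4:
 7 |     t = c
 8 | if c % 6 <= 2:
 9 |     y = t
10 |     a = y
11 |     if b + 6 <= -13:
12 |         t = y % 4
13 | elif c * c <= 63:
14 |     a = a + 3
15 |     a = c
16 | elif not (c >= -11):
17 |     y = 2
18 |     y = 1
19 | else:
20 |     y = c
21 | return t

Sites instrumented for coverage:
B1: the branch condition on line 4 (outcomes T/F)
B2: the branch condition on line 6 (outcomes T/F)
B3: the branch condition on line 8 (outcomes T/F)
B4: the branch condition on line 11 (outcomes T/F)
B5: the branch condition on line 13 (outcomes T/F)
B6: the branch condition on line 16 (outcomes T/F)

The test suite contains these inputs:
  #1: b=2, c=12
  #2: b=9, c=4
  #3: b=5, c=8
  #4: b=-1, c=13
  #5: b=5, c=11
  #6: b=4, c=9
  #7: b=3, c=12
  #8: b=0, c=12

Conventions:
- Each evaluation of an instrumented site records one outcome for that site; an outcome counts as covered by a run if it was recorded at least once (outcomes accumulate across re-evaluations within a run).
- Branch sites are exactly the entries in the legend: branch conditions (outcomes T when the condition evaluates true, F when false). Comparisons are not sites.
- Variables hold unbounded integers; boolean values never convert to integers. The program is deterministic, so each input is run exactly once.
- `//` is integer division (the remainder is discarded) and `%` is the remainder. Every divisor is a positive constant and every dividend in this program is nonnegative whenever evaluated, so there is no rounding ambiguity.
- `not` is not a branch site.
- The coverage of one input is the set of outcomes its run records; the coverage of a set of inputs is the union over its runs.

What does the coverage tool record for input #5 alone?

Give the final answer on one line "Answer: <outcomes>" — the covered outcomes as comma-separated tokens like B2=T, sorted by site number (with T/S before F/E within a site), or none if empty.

Event log for input #5 (b=5, c=11):
  B1->T, B3->F, B5->F, B6->F
distinct outcomes covered: B1=T, B3=F, B5=F, B6=F

Answer: B1=T, B3=F, B5=F, B6=F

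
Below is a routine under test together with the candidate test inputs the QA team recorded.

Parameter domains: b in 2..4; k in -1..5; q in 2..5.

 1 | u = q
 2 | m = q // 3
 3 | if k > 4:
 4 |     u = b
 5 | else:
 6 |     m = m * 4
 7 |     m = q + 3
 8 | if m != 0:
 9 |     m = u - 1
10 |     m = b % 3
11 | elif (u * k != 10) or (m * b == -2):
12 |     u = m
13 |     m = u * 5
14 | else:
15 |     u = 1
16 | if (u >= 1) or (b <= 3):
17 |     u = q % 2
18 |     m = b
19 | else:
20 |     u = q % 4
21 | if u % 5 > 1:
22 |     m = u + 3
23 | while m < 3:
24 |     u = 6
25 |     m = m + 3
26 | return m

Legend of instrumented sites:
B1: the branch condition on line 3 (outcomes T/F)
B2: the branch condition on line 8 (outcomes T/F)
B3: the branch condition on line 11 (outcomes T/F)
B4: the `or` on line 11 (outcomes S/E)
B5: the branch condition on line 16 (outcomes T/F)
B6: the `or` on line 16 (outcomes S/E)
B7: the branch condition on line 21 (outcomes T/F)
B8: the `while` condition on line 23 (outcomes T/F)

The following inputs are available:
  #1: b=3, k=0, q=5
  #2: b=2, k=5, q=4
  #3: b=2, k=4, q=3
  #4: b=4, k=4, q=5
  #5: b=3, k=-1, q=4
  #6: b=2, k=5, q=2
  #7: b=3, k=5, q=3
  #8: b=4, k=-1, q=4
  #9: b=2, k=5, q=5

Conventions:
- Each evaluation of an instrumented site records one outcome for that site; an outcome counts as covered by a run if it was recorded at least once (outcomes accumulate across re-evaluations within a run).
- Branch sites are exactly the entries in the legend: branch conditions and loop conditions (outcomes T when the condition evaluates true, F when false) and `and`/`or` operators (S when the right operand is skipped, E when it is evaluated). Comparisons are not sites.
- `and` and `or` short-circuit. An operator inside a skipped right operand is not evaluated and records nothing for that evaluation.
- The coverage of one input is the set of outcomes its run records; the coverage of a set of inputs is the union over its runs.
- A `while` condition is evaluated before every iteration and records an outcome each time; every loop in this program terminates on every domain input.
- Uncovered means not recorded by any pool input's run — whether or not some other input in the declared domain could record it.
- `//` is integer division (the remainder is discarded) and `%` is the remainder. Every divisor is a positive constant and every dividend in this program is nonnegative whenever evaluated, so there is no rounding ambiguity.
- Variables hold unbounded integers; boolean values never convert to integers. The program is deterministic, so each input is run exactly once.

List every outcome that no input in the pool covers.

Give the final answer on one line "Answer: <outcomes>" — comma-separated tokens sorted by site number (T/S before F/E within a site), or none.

run #1 (b=3, k=0, q=5) runs B1->F, B2->T, B6->S, B5->T, B7->F, B8->F; records B1=F, B2=T, B5=T, B6=S, B7=F, B8=F
run #2 (b=2, k=5, q=4) runs B1->T, B2->T, B6->S, B5->T, B7->F, B8->T, B8->F; records B1=T, B2=T, B5=T, B6=S, B7=F, B8=T, B8=F
run #3 (b=2, k=4, q=3) runs B1->F, B2->T, B6->S, B5->T, B7->F, B8->T, B8->F; records B1=F, B2=T, B5=T, B6=S, B7=F, B8=T, B8=F
run #4 (b=4, k=4, q=5) runs B1->F, B2->T, B6->S, B5->T, B7->F, B8->F; records B1=F, B2=T, B5=T, B6=S, B7=F, B8=F
run #5 (b=3, k=-1, q=4) runs B1->F, B2->T, B6->S, B5->T, B7->F, B8->F; records B1=F, B2=T, B5=T, B6=S, B7=F, B8=F
run #6 (b=2, k=5, q=2) runs B1->T, B2->F, B4->E, B3->F, B6->S, B5->T, B7->F, B8->T, B8->F; records B1=T, B2=F, B3=F, B4=E, B5=T, B6=S, B7=F, B8=T, B8=F
run #7 (b=3, k=5, q=3) runs B1->T, B2->T, B6->S, B5->T, B7->F, B8->F; records B1=T, B2=T, B5=T, B6=S, B7=F, B8=F
run #8 (b=4, k=-1, q=4) runs B1->F, B2->T, B6->S, B5->T, B7->F, B8->F; records B1=F, B2=T, B5=T, B6=S, B7=F, B8=F
run #9 (b=2, k=5, q=5) runs B1->T, B2->T, B6->S, B5->T, B7->F, B8->T, B8->F; records B1=T, B2=T, B5=T, B6=S, B7=F, B8=T, B8=F
union over the pool: B1=T, B1=F, B2=T, B2=F, B3=F, B4=E, B5=T, B6=S, B7=F, B8=T, B8=F
uncovered (5 of 16): B3=T, B4=S, B5=F, B6=E, B7=T

Answer: B3=T, B4=S, B5=F, B6=E, B7=T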